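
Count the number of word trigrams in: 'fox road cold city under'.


Word trigrams from [5] words:
  Trigram 1: (fox road cold)
  Trigram 2: (road cold city)
  Trigram 3: (cold city under)
Total word trigrams: 5 - 2 = 3

3


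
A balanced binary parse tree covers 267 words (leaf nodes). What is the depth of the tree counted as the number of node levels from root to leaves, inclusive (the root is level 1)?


In a balanced binary tree with n leaves the deepest leaf is ceil(log2(n)) edges below the root,
so counting node levels inclusive of root and leaves gives ceil(log2(n)) + 1 levels.
log2(267) = 8.0607
ceil(8.0607) = 9
levels = 9 + 1 = 10

10


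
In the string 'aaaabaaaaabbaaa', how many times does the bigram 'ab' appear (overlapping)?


Scanning 'aaaabaaaaabbaaa' for bigram 'ab':
  Position 0: 'aa' -> no
  Position 1: 'aa' -> no
  Position 2: 'aa' -> no
  Position 3: 'ab' -> MATCH
  Position 4: 'ba' -> no
  Position 5: 'aa' -> no
  Position 6: 'aa' -> no
  Position 7: 'aa' -> no
  Position 8: 'aa' -> no
  Position 9: 'ab' -> MATCH
  Position 10: 'bb' -> no
  Position 11: 'ba' -> no
  Position 12: 'aa' -> no
  Position 13: 'aa' -> no
Total matches: 2

2


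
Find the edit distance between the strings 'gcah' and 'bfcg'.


Building DP table for s1='gcah' (len 4) and s2='bfcg' (len 4):
       b  f  c  g
    0  1  2  3  4
  g 1  1  2  3  3
  c 2  2  2  2  3
  a 3  3  3  3  3
  h 4  4  4  4  4
Edit distance = dp[4][4] = 4

4


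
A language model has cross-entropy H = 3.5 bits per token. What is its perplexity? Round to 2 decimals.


Perplexity formula: PP = 2^H
H = 3.5
PP = 2^3.5
Decompose: 2^3.5 = 2^3 * 2^0.5 = 2^3 * sqrt(2)
2^3 = 8, sqrt(2) ~ 1.4142136
PP ~ 8 * 1.4142136 = 11.3137088
Rounded to 2 decimals: 11.31

11.31


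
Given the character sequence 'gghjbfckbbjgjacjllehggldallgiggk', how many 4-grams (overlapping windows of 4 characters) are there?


String 'gghjbfckbbjgjacjllehggldallgiggk' has length L = 32.
Number of overlapping n-grams = L - n + 1
Substituting: 32 - 4 + 1 = 29

29


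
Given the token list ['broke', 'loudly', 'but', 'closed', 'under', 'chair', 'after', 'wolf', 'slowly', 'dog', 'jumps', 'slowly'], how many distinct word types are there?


Listing all tokens and tracking unique types:
  Token 1: 'broke' -> NEW (unique so far: 1)
  Token 2: 'loudly' -> NEW (unique so far: 2)
  Token 3: 'but' -> NEW (unique so far: 3)
  Token 4: 'closed' -> NEW (unique so far: 4)
  Token 5: 'under' -> NEW (unique so far: 5)
  Token 6: 'chair' -> NEW (unique so far: 6)
  Token 7: 'after' -> NEW (unique so far: 7)
  Token 8: 'wolf' -> NEW (unique so far: 8)
  Token 9: 'slowly' -> NEW (unique so far: 9)
  Token 10: 'dog' -> NEW (unique so far: 10)
  Token 11: 'jumps' -> NEW (unique so far: 11)
  Token 12: 'slowly' -> duplicate (unique so far: 11)
Unique types: ('after', 'broke', 'but', 'chair', 'closed', 'dog', 'jumps', 'loudly', 'slowly', 'under', 'wolf')
Vocabulary size: 11

11


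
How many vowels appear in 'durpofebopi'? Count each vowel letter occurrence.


Scanning each character of 'durpofebopi':
  Position 1: 'd' -> consonant (running count: 0)
  Position 2: 'u' -> vowel (running count: 1)
  Position 3: 'r' -> consonant (running count: 1)
  Position 4: 'p' -> consonant (running count: 1)
  Position 5: 'o' -> vowel (running count: 2)
  Position 6: 'f' -> consonant (running count: 2)
  Position 7: 'e' -> vowel (running count: 3)
  Position 8: 'b' -> consonant (running count: 3)
  Position 9: 'o' -> vowel (running count: 4)
  Position 10: 'p' -> consonant (running count: 4)
  Position 11: 'i' -> vowel (running count: 5)
Total vowels: 5

5


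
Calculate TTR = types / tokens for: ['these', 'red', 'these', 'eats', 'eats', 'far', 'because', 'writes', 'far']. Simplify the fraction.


Tokens: 9
Unique types: ('because', 'eats', 'far', 'red', 'these', 'writes') = 6
TTR = 6/9
Simplify: divide both by 3 -> 2/3
TTR = 2/3

2/3


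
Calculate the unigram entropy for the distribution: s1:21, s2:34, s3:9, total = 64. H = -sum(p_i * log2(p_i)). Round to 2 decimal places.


Computing entropy H = -sum(p_i * log2(p_i)):
  s1: p = 21/64 = 0.3281, -p*log2(p) = 0.5275
  s2: p = 34/64 = 0.5312, -p*log2(p) = 0.4848
  s3: p = 9/64 = 0.1406, -p*log2(p) = 0.3980
H = sum of terms = 1.4103
Rounded to 2 decimals: 1.41

1.41


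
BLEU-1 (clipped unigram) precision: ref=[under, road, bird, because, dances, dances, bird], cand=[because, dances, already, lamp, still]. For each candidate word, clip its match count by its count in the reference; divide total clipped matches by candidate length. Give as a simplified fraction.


Reference word counts: {'because': 1, 'bird': 2, 'dances': 2, 'road': 1, 'under': 1}
Checking each candidate word (with clipping):
  'because' -> in reference (ref count 1, used 1/1) -> match (matches: 1)
  'dances' -> in reference (ref count 2, used 1/2) -> match (matches: 2)
  'already' -> not in reference -> no match (matches: 2)
  'lamp' -> not in reference -> no match (matches: 2)
  'still' -> not in reference -> no match (matches: 2)
Clipped matches: 2, Candidate length: 5
Precision = 2/5

2/5


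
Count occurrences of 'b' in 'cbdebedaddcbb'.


Scanning 'cbdebedaddcbb' for 'b':
  Position 1: 'b' -> MATCH (count: 1)
  Position 4: 'b' -> MATCH (count: 2)
  Position 11: 'b' -> MATCH (count: 3)
  Position 12: 'b' -> MATCH (count: 4)
Total occurrences of 'b': 4

4


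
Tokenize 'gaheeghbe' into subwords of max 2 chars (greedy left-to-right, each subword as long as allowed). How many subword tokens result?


'gaheeghbe' has 9 characters.
Chunking with max size 2:
  Chunk 1: 'ga' (positions 0-1)
  Chunk 2: 'he' (positions 2-3)
  Chunk 3: 'eg' (positions 4-5)
  Chunk 4: 'hb' (positions 6-7)
  Chunk 5: 'e' (positions 8-8)
Total chunks: ceil(9 / 2) = 5

5


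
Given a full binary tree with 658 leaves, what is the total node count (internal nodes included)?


Leaf nodes (terminals): 658
Internal nodes = n - 1 = 658 - 1 = 657
Total = leaves + internal = 658 + 657 = 1315

1315


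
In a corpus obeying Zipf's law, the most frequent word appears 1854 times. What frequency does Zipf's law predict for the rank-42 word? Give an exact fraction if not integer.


Zipf's law: freq(rank) = f1 / rank
f1 = 1854, rank = 42
freq = 1854 / 42
GCD(1854, 42) = 6
Simplified: 309/7

309/7


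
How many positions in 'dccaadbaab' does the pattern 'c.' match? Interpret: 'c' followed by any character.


Pattern: c. means 'c' followed by any character.
Scanning 'dccaadbaab' position-by-position:
  Pos 0: window 'dc' -> no
  Pos 1: window 'cc' -> MATCH
  Pos 2: window 'ca' -> MATCH
  Pos 3: window 'aa' -> no
  Pos 4: window 'ad' -> no
  Pos 5: window 'db' -> no
  Pos 6: window 'ba' -> no
  Pos 7: window 'aa' -> no
  Pos 8: window 'ab' -> no
  Pos 9: window 'b' -> no
Total matches: 2

2


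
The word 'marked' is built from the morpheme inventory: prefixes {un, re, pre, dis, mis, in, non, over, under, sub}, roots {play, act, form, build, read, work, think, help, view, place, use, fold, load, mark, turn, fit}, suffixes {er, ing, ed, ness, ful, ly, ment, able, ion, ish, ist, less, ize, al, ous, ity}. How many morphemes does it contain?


Segmenting 'marked' against the inventory:
  'mark' -> root (morpheme 1)
  'ed' -> suffix (morpheme 2)
Total morphemes: 2

2


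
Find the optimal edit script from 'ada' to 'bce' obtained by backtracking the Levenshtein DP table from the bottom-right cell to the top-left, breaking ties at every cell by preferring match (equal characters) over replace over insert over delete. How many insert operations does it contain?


Edit distance = 3. Backtracking from cell (3, 3) with preference match > replace > insert > delete,
then listing the resulting alignment 'ada' -> 'bce' left to right:
  Step 1: replace a->b
  Step 2: replace d->c
  Step 3: replace a->e
Total insertions: 0

0


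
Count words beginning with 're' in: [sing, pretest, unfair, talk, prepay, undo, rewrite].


Checking each word for prefix 're':
  'sing' -> no (count: 0)
  'pretest' -> no (count: 0)
  'unfair' -> no (count: 0)
  'talk' -> no (count: 0)
  'prepay' -> no (count: 0)
  'undo' -> no (count: 0)
  'rewrite' -> YES, starts with 're' (count: 1)
Total with prefix 're': 1

1


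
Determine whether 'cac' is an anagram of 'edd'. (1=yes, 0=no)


Sort characters of 'cac': 'acc'
Sort characters of 'edd': 'dde'
Sorted forms differ -> they are NOT anagrams
Result: 0

0


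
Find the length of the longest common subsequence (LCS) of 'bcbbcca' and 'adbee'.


DP table for LCS of 'bcbbcca' and 'adbee':
       a  d  b  e  e
    0  0  0  0  0  0
  b 0  0  0  1  1  1
  c 0  0  0  1  1  1
  b 0  0  0  1  1  1
  b 0  0  0  1  1  1
  c 0  0  0  1  1  1
  c 0  0  0  1  1  1
  a 0  1  1  1  1  1
LCS: 'b'
LCS length = 1

1


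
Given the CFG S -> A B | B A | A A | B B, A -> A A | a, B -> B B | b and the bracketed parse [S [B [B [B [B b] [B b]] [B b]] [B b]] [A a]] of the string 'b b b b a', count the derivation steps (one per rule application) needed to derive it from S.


Every bracketed nonterminal node [X ...] in the tree is produced by exactly one rule application.
Reading the tree off as a leftmost derivation:
  Step 1: S  =>  B A   (applied S -> B A)
  Step 2: B A  =>  B B A   (applied B -> B B)
  Step 3: B B A  =>  B B B A   (applied B -> B B)
  Step 4: B B B A  =>  B B B B A   (applied B -> B B)
  Step 5: B B B B A  =>  b B B B A   (applied B -> b)
  Step 6: b B B B A  =>  b b B B A   (applied B -> b)
  Step 7: b b B B A  =>  b b b B A   (applied B -> b)
  Step 8: b b b B A  =>  b b b b A   (applied B -> b)
  Step 9: b b b b A  =>  b b b b a   (applied A -> a)
Final yield: b b b b a
Total rewrite steps: 9

9


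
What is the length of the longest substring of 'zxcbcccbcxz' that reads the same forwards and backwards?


Scanning 'zxcbcccbcxz' for palindromic substrings.
Substring at positions 0-10: 'zxcbcccbcxz'.
Check: reverse('zxcbcccbcxz') = 'zxcbcccbcxz' -> palindrome confirmed.
No longer palindromic substring exists; longest length = 11

11


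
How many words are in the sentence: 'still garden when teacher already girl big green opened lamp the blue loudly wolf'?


Counting words by splitting on spaces:
  Word 1: 'still'
  Word 2: 'garden'
  Word 3: 'when'
  Word 4: 'teacher'
  Word 5: 'already'
  Word 6: 'girl'
  Word 7: 'big'
  Word 8: 'green'
  Word 9: 'opened'
  Word 10: 'lamp'
  Word 11: 'the'
  Word 12: 'blue'
  Word 13: 'loudly'
  Word 14: 'wolf'
Total words: 14

14


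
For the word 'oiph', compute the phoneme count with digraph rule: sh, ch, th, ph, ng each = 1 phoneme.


Parsing 'oiph' greedily, digraphs first:
  'o' -> vowel phoneme (phonemes so far: 1)
  'i' -> vowel phoneme (phonemes so far: 2)
  'ph' -> digraph (1 consonant phoneme) (phonemes so far: 3)
Total phonemes: 3

3


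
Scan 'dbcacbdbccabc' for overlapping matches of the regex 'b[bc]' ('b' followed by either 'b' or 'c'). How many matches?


Pattern: b[bc] means 'b' followed by either 'b' or 'c'.
Scanning 'dbcacbdbccabc' position-by-position:
  Pos 0: window 'db' -> no
  Pos 1: window 'bc' -> MATCH
  Pos 2: window 'ca' -> no
  Pos 3: window 'ac' -> no
  Pos 4: window 'cb' -> no
  Pos 5: window 'bd' -> no
  Pos 6: window 'db' -> no
  Pos 7: window 'bc' -> MATCH
  Pos 8: window 'cc' -> no
  Pos 9: window 'ca' -> no
  Pos 10: window 'ab' -> no
  Pos 11: window 'bc' -> MATCH
  Pos 12: window 'c' -> no
Total matches: 3

3


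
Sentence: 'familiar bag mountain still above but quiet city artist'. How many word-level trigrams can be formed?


Word trigrams from [9] words:
  Trigram 1: (familiar bag mountain)
  Trigram 2: (bag mountain still)
  Trigram 3: (mountain still above)
  Trigram 4: (still above but)
  Trigram 5: (above but quiet)
  Trigram 6: (but quiet city)
  Trigram 7: (quiet city artist)
Total word trigrams: 9 - 2 = 7

7


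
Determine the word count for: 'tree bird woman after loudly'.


Counting words by splitting on spaces:
  Word 1: 'tree'
  Word 2: 'bird'
  Word 3: 'woman'
  Word 4: 'after'
  Word 5: 'loudly'
Total words: 5

5


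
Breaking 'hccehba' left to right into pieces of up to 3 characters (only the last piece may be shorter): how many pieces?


'hccehba' has 7 characters.
Chunking with max size 3:
  Chunk 1: 'hcc' (positions 0-2)
  Chunk 2: 'ehb' (positions 3-5)
  Chunk 3: 'a' (positions 6-6)
Total chunks: ceil(7 / 3) = 3

3


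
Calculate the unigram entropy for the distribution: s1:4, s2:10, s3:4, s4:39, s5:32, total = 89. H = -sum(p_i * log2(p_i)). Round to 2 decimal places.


Computing entropy H = -sum(p_i * log2(p_i)):
  s1: p = 4/89 = 0.0449, -p*log2(p) = 0.2012
  s2: p = 10/89 = 0.1124, -p*log2(p) = 0.3544
  s3: p = 4/89 = 0.0449, -p*log2(p) = 0.2012
  s4: p = 39/89 = 0.4382, -p*log2(p) = 0.5216
  s5: p = 32/89 = 0.3596, -p*log2(p) = 0.5306
H = sum of terms = 1.8090
Rounded to 2 decimals: 1.81

1.81


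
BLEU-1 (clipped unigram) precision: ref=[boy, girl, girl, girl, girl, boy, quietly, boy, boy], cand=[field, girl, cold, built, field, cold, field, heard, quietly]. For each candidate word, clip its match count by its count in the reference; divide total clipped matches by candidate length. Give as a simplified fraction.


Reference word counts: {'boy': 4, 'girl': 4, 'quietly': 1}
Checking each candidate word (with clipping):
  'field' -> not in reference -> no match (matches: 0)
  'girl' -> in reference (ref count 4, used 1/4) -> match (matches: 1)
  'cold' -> not in reference -> no match (matches: 1)
  'built' -> not in reference -> no match (matches: 1)
  'field' -> not in reference -> no match (matches: 1)
  'cold' -> not in reference -> no match (matches: 1)
  'field' -> not in reference -> no match (matches: 1)
  'heard' -> not in reference -> no match (matches: 1)
  'quietly' -> in reference (ref count 1, used 1/1) -> match (matches: 2)
Clipped matches: 2, Candidate length: 9
Precision = 2/9

2/9


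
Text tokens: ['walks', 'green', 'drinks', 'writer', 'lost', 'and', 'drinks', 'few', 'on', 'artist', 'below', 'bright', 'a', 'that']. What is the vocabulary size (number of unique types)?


Listing all tokens and tracking unique types:
  Token 1: 'walks' -> NEW (unique so far: 1)
  Token 2: 'green' -> NEW (unique so far: 2)
  Token 3: 'drinks' -> NEW (unique so far: 3)
  Token 4: 'writer' -> NEW (unique so far: 4)
  Token 5: 'lost' -> NEW (unique so far: 5)
  Token 6: 'and' -> NEW (unique so far: 6)
  Token 7: 'drinks' -> duplicate (unique so far: 6)
  Token 8: 'few' -> NEW (unique so far: 7)
  Token 9: 'on' -> NEW (unique so far: 8)
  Token 10: 'artist' -> NEW (unique so far: 9)
  Token 11: 'below' -> NEW (unique so far: 10)
  Token 12: 'bright' -> NEW (unique so far: 11)
  Token 13: 'a' -> NEW (unique so far: 12)
  Token 14: 'that' -> NEW (unique so far: 13)
Unique types: ('a', 'and', 'artist', 'below', 'bright', 'drinks', 'few', 'green', 'lost', 'on', 'that', 'walks', 'writer')
Vocabulary size: 13

13


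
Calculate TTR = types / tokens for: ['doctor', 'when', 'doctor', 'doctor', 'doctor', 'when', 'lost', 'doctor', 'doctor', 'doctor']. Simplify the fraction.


Tokens: 10
Unique types: ('doctor', 'lost', 'when') = 3
TTR = 3/10
Already in lowest terms.

3/10


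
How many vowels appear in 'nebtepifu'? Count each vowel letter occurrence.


Scanning each character of 'nebtepifu':
  Position 1: 'n' -> consonant (running count: 0)
  Position 2: 'e' -> vowel (running count: 1)
  Position 3: 'b' -> consonant (running count: 1)
  Position 4: 't' -> consonant (running count: 1)
  Position 5: 'e' -> vowel (running count: 2)
  Position 6: 'p' -> consonant (running count: 2)
  Position 7: 'i' -> vowel (running count: 3)
  Position 8: 'f' -> consonant (running count: 3)
  Position 9: 'u' -> vowel (running count: 4)
Total vowels: 4

4


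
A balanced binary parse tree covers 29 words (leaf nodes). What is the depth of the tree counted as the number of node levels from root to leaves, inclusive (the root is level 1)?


In a balanced binary tree with n leaves the deepest leaf is ceil(log2(n)) edges below the root,
so counting node levels inclusive of root and leaves gives ceil(log2(n)) + 1 levels.
log2(29) = 4.8580
ceil(4.8580) = 5
levels = 5 + 1 = 6

6


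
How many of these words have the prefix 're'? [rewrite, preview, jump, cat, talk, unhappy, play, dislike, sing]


Checking each word for prefix 're':
  'rewrite' -> YES, starts with 're' (count: 1)
  'preview' -> no (count: 1)
  'jump' -> no (count: 1)
  'cat' -> no (count: 1)
  'talk' -> no (count: 1)
  'unhappy' -> no (count: 1)
  'play' -> no (count: 1)
  'dislike' -> no (count: 1)
  'sing' -> no (count: 1)
Total with prefix 're': 1

1


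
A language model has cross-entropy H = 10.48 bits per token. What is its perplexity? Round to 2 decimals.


Perplexity formula: PP = 2^H
H = 10.48
PP = 2^10.48
Decompose: 2^10.48 = 2^10 * 2^0.48
2^10 = 1024, 2^0.48 ~ 1.3947437
PP ~ 1024 * 1.3947437 = 1428.2175488
Rounded to 2 decimals: 1428.22

1428.22


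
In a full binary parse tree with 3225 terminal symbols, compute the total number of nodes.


Leaf nodes (terminals): 3225
Internal nodes = n - 1 = 3225 - 1 = 3224
Total = leaves + internal = 3225 + 3224 = 6449

6449


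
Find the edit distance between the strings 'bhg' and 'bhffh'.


Building DP table for s1='bhg' (len 3) and s2='bhffh' (len 5):
       b  h  f  f  h
    0  1  2  3  4  5
  b 1  0  1  2  3  4
  h 2  1  0  1  2  3
  g 3  2  1  1  2  3
Edit distance = dp[3][5] = 3

3


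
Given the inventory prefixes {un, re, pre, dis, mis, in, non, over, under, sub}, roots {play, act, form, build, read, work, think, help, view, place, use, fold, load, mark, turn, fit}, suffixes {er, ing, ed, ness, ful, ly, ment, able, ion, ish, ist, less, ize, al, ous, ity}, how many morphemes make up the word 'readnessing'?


Segmenting 'readnessing' against the inventory:
  'read' -> root (morpheme 1)
  'ness' -> suffix (morpheme 2)
  'ing' -> suffix (morpheme 3)
Total morphemes: 3

3


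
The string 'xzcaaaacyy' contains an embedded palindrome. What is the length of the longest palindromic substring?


Scanning 'xzcaaaacyy' for palindromic substrings.
Substring at positions 2-7: 'caaaac'.
Check: reverse('caaaac') = 'caaaac' -> palindrome confirmed.
Neighbouring characters ('z' / 'y') break symmetry, so it cannot extend further.
No longer palindromic substring exists; longest length = 6

6


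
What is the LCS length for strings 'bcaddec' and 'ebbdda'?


DP table for LCS of 'bcaddec' and 'ebbdda':
       e  b  b  d  d  a
    0  0  0  0  0  0  0
  b 0  0  1  1  1  1  1
  c 0  0  1  1  1  1  1
  a 0  0  1  1  1  1  2
  d 0  0  1  1  2  2  2
  d 0  0  1  1  2  3  3
  e 0  1  1  1  2  3  3
  c 0  1  1  1  2  3  3
LCS: 'bdd'
LCS length = 3

3


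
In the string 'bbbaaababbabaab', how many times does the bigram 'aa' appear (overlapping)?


Scanning 'bbbaaababbabaab' for bigram 'aa':
  Position 0: 'bb' -> no
  Position 1: 'bb' -> no
  Position 2: 'ba' -> no
  Position 3: 'aa' -> MATCH
  Position 4: 'aa' -> MATCH
  Position 5: 'ab' -> no
  Position 6: 'ba' -> no
  Position 7: 'ab' -> no
  Position 8: 'bb' -> no
  Position 9: 'ba' -> no
  Position 10: 'ab' -> no
  Position 11: 'ba' -> no
  Position 12: 'aa' -> MATCH
  Position 13: 'ab' -> no
Total matches: 3

3


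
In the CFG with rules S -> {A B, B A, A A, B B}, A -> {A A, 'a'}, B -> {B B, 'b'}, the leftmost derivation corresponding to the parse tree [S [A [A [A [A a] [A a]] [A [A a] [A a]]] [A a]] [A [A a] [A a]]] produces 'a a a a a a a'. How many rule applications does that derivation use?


Every bracketed nonterminal node [X ...] in the tree is produced by exactly one rule application.
Reading the tree off as a leftmost derivation:
  Step 1: S  =>  A A   (applied S -> A A)
  Step 2: A A  =>  A A A   (applied A -> A A)
  Step 3: A A A  =>  A A A A   (applied A -> A A)
  Step 4: A A A A  =>  A A A A A   (applied A -> A A)
  Step 5: A A A A A  =>  a A A A A   (applied A -> a)
  Step 6: a A A A A  =>  a a A A A   (applied A -> a)
  Step 7: a a A A A  =>  a a A A A A   (applied A -> A A)
  Step 8: a a A A A A  =>  a a a A A A   (applied A -> a)
  Step 9: a a a A A A  =>  a a a a A A   (applied A -> a)
  Step 10: a a a a A A  =>  a a a a a A   (applied A -> a)
  Step 11: a a a a a A  =>  a a a a a A A   (applied A -> A A)
  Step 12: a a a a a A A  =>  a a a a a a A   (applied A -> a)
  Step 13: a a a a a a A  =>  a a a a a a a   (applied A -> a)
Final yield: a a a a a a a
Total rewrite steps: 13

13


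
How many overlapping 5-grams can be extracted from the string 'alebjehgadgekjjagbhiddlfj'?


String 'alebjehgadgekjjagbhiddlfj' has length L = 25.
Number of overlapping n-grams = L - n + 1
Substituting: 25 - 5 + 1 = 21

21


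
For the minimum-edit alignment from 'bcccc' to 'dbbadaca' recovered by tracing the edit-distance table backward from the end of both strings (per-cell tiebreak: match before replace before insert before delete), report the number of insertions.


Edit distance = 6. Backtracking from cell (5, 8) with preference match > replace > insert > delete,
then listing the resulting alignment 'bcccc' -> 'dbbadaca' left to right:
  Step 1: insert 'd' [insertion #1]
  Step 2: insert 'b' [insertion #2]
  Step 3: keep 'b'
  Step 4: insert 'a' [insertion #3]
  Step 5: replace c->d
  Step 6: replace c->a
  Step 7: keep 'c'
  Step 8: replace c->a
Total insertions: 3

3


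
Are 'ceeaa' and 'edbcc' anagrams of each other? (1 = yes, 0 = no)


Sort characters of 'ceeaa': 'aacee'
Sort characters of 'edbcc': 'bccde'
Sorted forms differ -> they are NOT anagrams
Result: 0

0


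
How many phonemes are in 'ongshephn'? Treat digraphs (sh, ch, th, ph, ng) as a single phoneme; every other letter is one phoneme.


Parsing 'ongshephn' greedily, digraphs first:
  'o' -> vowel phoneme (phonemes so far: 1)
  'ng' -> digraph (1 consonant phoneme) (phonemes so far: 2)
  'sh' -> digraph (1 consonant phoneme) (phonemes so far: 3)
  'e' -> vowel phoneme (phonemes so far: 4)
  'ph' -> digraph (1 consonant phoneme) (phonemes so far: 5)
  'n' -> consonant phoneme (phonemes so far: 6)
Total phonemes: 6

6


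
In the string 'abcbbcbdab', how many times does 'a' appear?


Scanning 'abcbbcbdab' for 'a':
  Position 0: 'a' -> MATCH (count: 1)
  Position 8: 'a' -> MATCH (count: 2)
Total occurrences of 'a': 2

2


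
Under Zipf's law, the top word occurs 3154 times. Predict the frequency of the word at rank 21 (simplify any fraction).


Zipf's law: freq(rank) = f1 / rank
f1 = 3154, rank = 21
freq = 3154 / 21
GCD(3154, 21) = 1
Simplified: 3154/21

3154/21


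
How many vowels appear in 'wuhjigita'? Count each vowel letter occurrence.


Scanning each character of 'wuhjigita':
  Position 1: 'w' -> consonant (running count: 0)
  Position 2: 'u' -> vowel (running count: 1)
  Position 3: 'h' -> consonant (running count: 1)
  Position 4: 'j' -> consonant (running count: 1)
  Position 5: 'i' -> vowel (running count: 2)
  Position 6: 'g' -> consonant (running count: 2)
  Position 7: 'i' -> vowel (running count: 3)
  Position 8: 't' -> consonant (running count: 3)
  Position 9: 'a' -> vowel (running count: 4)
Total vowels: 4

4


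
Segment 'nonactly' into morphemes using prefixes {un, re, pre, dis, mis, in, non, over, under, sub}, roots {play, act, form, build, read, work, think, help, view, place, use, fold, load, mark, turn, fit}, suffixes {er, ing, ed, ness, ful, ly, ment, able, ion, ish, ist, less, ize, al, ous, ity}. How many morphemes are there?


Segmenting 'nonactly' against the inventory:
  'non' -> prefix (morpheme 1)
  'act' -> root (morpheme 2)
  'ly' -> suffix (morpheme 3)
Total morphemes: 3

3


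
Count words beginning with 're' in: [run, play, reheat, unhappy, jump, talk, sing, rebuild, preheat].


Checking each word for prefix 're':
  'run' -> no (count: 0)
  'play' -> no (count: 0)
  'reheat' -> YES, starts with 're' (count: 1)
  'unhappy' -> no (count: 1)
  'jump' -> no (count: 1)
  'talk' -> no (count: 1)
  'sing' -> no (count: 1)
  'rebuild' -> YES, starts with 're' (count: 2)
  'preheat' -> no (count: 2)
Total with prefix 're': 2

2


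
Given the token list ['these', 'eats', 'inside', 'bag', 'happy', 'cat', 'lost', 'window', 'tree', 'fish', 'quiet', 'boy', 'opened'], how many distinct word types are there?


Listing all tokens and tracking unique types:
  Token 1: 'these' -> NEW (unique so far: 1)
  Token 2: 'eats' -> NEW (unique so far: 2)
  Token 3: 'inside' -> NEW (unique so far: 3)
  Token 4: 'bag' -> NEW (unique so far: 4)
  Token 5: 'happy' -> NEW (unique so far: 5)
  Token 6: 'cat' -> NEW (unique so far: 6)
  Token 7: 'lost' -> NEW (unique so far: 7)
  Token 8: 'window' -> NEW (unique so far: 8)
  Token 9: 'tree' -> NEW (unique so far: 9)
  Token 10: 'fish' -> NEW (unique so far: 10)
  Token 11: 'quiet' -> NEW (unique so far: 11)
  Token 12: 'boy' -> NEW (unique so far: 12)
  Token 13: 'opened' -> NEW (unique so far: 13)
Unique types: ('bag', 'boy', 'cat', 'eats', 'fish', 'happy', 'inside', 'lost', 'opened', 'quiet', 'these', 'tree', 'window')
Vocabulary size: 13

13


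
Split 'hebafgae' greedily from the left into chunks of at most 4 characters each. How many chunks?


'hebafgae' has 8 characters.
Chunking with max size 4:
  Chunk 1: 'heba' (positions 0-3)
  Chunk 2: 'fgae' (positions 4-7)
Total chunks: ceil(8 / 4) = 2

2


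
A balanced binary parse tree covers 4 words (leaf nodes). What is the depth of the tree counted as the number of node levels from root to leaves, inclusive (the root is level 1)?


In a balanced binary tree with n leaves the deepest leaf is ceil(log2(n)) edges below the root,
so counting node levels inclusive of root and leaves gives ceil(log2(n)) + 1 levels.
log2(4) = 2.0000
ceil(2.0000) = 2
levels = 2 + 1 = 3

3


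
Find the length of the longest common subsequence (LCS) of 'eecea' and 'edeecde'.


DP table for LCS of 'eecea' and 'edeecde':
       e  d  e  e  c  d  e
    0  0  0  0  0  0  0  0
  e 0  1  1  1  1  1  1  1
  e 0  1  1  2  2  2  2  2
  c 0  1  1  2  2  3  3  3
  e 0  1  1  2  3  3  3  4
  a 0  1  1  2  3  3  3  4
LCS: 'eece'
LCS length = 4

4


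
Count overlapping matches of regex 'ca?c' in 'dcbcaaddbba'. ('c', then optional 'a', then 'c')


Pattern: ca?c means 'c', then optional 'a', then 'c'.
Scanning 'dcbcaaddbba' position-by-position:
  Pos 0: window 'dcb' -> no
  Pos 1: window 'cbc' -> no
  Pos 2: window 'bca' -> no
  Pos 3: window 'caa' -> no
  Pos 4: window 'aad' -> no
  Pos 5: window 'add' -> no
  Pos 6: window 'ddb' -> no
  Pos 7: window 'dbb' -> no
  Pos 8: window 'bba' -> no
  Pos 9: window 'ba' -> no
  Pos 10: window 'a' -> no
Total matches: 0

0


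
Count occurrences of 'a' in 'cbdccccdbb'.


Scanning 'cbdccccdbb' for 'a':
  No matches found.
Total occurrences of 'a': 0

0


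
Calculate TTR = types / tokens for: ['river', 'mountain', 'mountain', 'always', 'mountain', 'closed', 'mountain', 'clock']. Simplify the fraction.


Tokens: 8
Unique types: ('always', 'clock', 'closed', 'mountain', 'river') = 5
TTR = 5/8
Already in lowest terms.

5/8


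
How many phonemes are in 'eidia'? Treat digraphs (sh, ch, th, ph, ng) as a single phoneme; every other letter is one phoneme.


Parsing 'eidia' greedily, digraphs first:
  'e' -> vowel phoneme (phonemes so far: 1)
  'i' -> vowel phoneme (phonemes so far: 2)
  'd' -> consonant phoneme (phonemes so far: 3)
  'i' -> vowel phoneme (phonemes so far: 4)
  'a' -> vowel phoneme (phonemes so far: 5)
Total phonemes: 5

5


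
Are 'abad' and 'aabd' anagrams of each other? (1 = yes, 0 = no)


Sort characters of 'abad': 'aabd'
Sort characters of 'aabd': 'aabd'
Sorted forms match -> they ARE anagrams
Result: 1

1


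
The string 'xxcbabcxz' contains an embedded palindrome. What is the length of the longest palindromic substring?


Scanning 'xxcbabcxz' for palindromic substrings.
Substring at positions 1-7: 'xcbabcx'.
Check: reverse('xcbabcx') = 'xcbabcx' -> palindrome confirmed.
Neighbouring characters ('x' / 'z') break symmetry, so it cannot extend further.
No longer palindromic substring exists; longest length = 7

7


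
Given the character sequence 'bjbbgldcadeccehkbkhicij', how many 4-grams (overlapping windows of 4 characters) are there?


String 'bjbbgldcadeccehkbkhicij' has length L = 23.
Number of overlapping n-grams = L - n + 1
Substituting: 23 - 4 + 1 = 20

20


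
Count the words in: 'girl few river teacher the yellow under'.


Counting words by splitting on spaces:
  Word 1: 'girl'
  Word 2: 'few'
  Word 3: 'river'
  Word 4: 'teacher'
  Word 5: 'the'
  Word 6: 'yellow'
  Word 7: 'under'
Total words: 7

7


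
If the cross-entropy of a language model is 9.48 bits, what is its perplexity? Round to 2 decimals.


Perplexity formula: PP = 2^H
H = 9.48
PP = 2^9.48
Decompose: 2^9.48 = 2^9 * 2^0.48
2^9 = 512, 2^0.48 ~ 1.3947437
PP ~ 512 * 1.3947437 = 714.1087744
Rounded to 2 decimals: 714.11

714.11


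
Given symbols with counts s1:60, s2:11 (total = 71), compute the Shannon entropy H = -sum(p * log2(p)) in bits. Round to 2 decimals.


Computing entropy H = -sum(p_i * log2(p_i)):
  s1: p = 60/71 = 0.8451, -p*log2(p) = 0.2052
  s2: p = 11/71 = 0.1549, -p*log2(p) = 0.4168
H = sum of terms = 0.6220
Rounded to 2 decimals: 0.62

0.62


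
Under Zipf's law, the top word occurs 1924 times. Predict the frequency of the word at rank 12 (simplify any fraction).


Zipf's law: freq(rank) = f1 / rank
f1 = 1924, rank = 12
freq = 1924 / 12
GCD(1924, 12) = 4
Simplified: 481/3

481/3


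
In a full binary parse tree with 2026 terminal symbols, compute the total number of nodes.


Leaf nodes (terminals): 2026
Internal nodes = n - 1 = 2026 - 1 = 2025
Total = leaves + internal = 2026 + 2025 = 4051

4051


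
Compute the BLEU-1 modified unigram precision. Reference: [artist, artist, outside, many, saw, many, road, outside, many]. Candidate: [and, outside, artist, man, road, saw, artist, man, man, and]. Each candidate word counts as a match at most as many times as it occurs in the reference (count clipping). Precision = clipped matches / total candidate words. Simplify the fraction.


Reference word counts: {'artist': 2, 'many': 3, 'outside': 2, 'road': 1, 'saw': 1}
Checking each candidate word (with clipping):
  'and' -> not in reference -> no match (matches: 0)
  'outside' -> in reference (ref count 2, used 1/2) -> match (matches: 1)
  'artist' -> in reference (ref count 2, used 1/2) -> match (matches: 2)
  'man' -> not in reference -> no match (matches: 2)
  'road' -> in reference (ref count 1, used 1/1) -> match (matches: 3)
  'saw' -> in reference (ref count 1, used 1/1) -> match (matches: 4)
  'artist' -> in reference (ref count 2, used 2/2) -> match (matches: 5)
  'man' -> not in reference -> no match (matches: 5)
  'man' -> not in reference -> no match (matches: 5)
  'and' -> not in reference -> no match (matches: 5)
Clipped matches: 5, Candidate length: 10
Precision = 5/10 = 1/2

1/2


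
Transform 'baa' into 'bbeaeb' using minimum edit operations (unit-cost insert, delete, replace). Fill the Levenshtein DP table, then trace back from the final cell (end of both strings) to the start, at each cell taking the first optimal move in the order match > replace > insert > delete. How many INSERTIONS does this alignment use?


Edit distance = 4. Backtracking from cell (3, 6) with preference match > replace > insert > delete,
then listing the resulting alignment 'baa' -> 'bbeaeb' left to right:
  Step 1: insert 'b' [insertion #1]
  Step 2: keep 'b'
  Step 3: insert 'e' [insertion #2]
  Step 4: keep 'a'
  Step 5: insert 'e' [insertion #3]
  Step 6: replace a->b
Total insertions: 3

3


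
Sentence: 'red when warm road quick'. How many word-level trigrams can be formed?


Word trigrams from [5] words:
  Trigram 1: (red when warm)
  Trigram 2: (when warm road)
  Trigram 3: (warm road quick)
Total word trigrams: 5 - 2 = 3

3


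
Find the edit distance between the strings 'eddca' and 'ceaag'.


Building DP table for s1='eddca' (len 5) and s2='ceaag' (len 5):
       c  e  a  a  g
    0  1  2  3  4  5
  e 1  1  1  2  3  4
  d 2  2  2  2  3  4
  d 3  3  3  3  3  4
  c 4  3  4  4  4  4
  a 5  4  4  4  4  5
Edit distance = dp[5][5] = 5

5


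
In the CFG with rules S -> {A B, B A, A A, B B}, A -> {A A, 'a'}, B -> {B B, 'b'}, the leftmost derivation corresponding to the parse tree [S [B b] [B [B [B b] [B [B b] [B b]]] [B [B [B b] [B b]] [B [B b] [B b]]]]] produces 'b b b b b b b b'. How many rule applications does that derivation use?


Every bracketed nonterminal node [X ...] in the tree is produced by exactly one rule application.
Reading the tree off as a leftmost derivation:
  Step 1: S  =>  B B   (applied S -> B B)
  Step 2: B B  =>  b B   (applied B -> b)
  Step 3: b B  =>  b B B   (applied B -> B B)
  Step 4: b B B  =>  b B B B   (applied B -> B B)
  Step 5: b B B B  =>  b b B B   (applied B -> b)
  Step 6: b b B B  =>  b b B B B   (applied B -> B B)
  Step 7: b b B B B  =>  b b b B B   (applied B -> b)
  Step 8: b b b B B  =>  b b b b B   (applied B -> b)
  Step 9: b b b b B  =>  b b b b B B   (applied B -> B B)
  Step 10: b b b b B B  =>  b b b b B B B   (applied B -> B B)
  Step 11: b b b b B B B  =>  b b b b b B B   (applied B -> b)
  Step 12: b b b b b B B  =>  b b b b b b B   (applied B -> b)
  Step 13: b b b b b b B  =>  b b b b b b B B   (applied B -> B B)
  Step 14: b b b b b b B B  =>  b b b b b b b B   (applied B -> b)
  Step 15: b b b b b b b B  =>  b b b b b b b b   (applied B -> b)
Final yield: b b b b b b b b
Total rewrite steps: 15

15


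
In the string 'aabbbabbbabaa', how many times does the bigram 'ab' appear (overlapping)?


Scanning 'aabbbabbbabaa' for bigram 'ab':
  Position 0: 'aa' -> no
  Position 1: 'ab' -> MATCH
  Position 2: 'bb' -> no
  Position 3: 'bb' -> no
  Position 4: 'ba' -> no
  Position 5: 'ab' -> MATCH
  Position 6: 'bb' -> no
  Position 7: 'bb' -> no
  Position 8: 'ba' -> no
  Position 9: 'ab' -> MATCH
  Position 10: 'ba' -> no
  Position 11: 'aa' -> no
Total matches: 3

3


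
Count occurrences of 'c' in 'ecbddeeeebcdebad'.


Scanning 'ecbddeeeebcdebad' for 'c':
  Position 1: 'c' -> MATCH (count: 1)
  Position 10: 'c' -> MATCH (count: 2)
Total occurrences of 'c': 2

2


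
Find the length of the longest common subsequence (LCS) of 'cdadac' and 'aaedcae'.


DP table for LCS of 'cdadac' and 'aaedcae':
       a  a  e  d  c  a  e
    0  0  0  0  0  0  0  0
  c 0  0  0  0  0  1  1  1
  d 0  0  0  0  1  1  1  1
  a 0  1  1  1  1  1  2  2
  d 0  1  1  1  2  2  2  2
  a 0  1  2  2  2  2  3  3
  c 0  1  2  2  2  3  3  3
LCS: 'ada'
LCS length = 3

3


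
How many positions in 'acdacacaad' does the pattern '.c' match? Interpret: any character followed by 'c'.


Pattern: .c means any character followed by 'c'.
Scanning 'acdacacaad' position-by-position:
  Pos 0: window 'ac' -> MATCH
  Pos 1: window 'cd' -> no
  Pos 2: window 'da' -> no
  Pos 3: window 'ac' -> MATCH
  Pos 4: window 'ca' -> no
  Pos 5: window 'ac' -> MATCH
  Pos 6: window 'ca' -> no
  Pos 7: window 'aa' -> no
  Pos 8: window 'ad' -> no
  Pos 9: window 'd' -> no
Total matches: 3

3


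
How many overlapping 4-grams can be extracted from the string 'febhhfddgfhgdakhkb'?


String 'febhhfddgfhgdakhkb' has length L = 18.
Number of overlapping n-grams = L - n + 1
Substituting: 18 - 4 + 1 = 15

15


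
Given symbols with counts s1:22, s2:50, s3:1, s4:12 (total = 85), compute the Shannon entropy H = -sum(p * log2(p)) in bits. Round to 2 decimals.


Computing entropy H = -sum(p_i * log2(p_i)):
  s1: p = 22/85 = 0.2588, -p*log2(p) = 0.5047
  s2: p = 50/85 = 0.5882, -p*log2(p) = 0.4503
  s3: p = 1/85 = 0.0118, -p*log2(p) = 0.0754
  s4: p = 12/85 = 0.1412, -p*log2(p) = 0.3987
H = sum of terms = 1.4291
Rounded to 2 decimals: 1.43

1.43


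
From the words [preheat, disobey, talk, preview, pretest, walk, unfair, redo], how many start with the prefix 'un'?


Checking each word for prefix 'un':
  'preheat' -> no (count: 0)
  'disobey' -> no (count: 0)
  'talk' -> no (count: 0)
  'preview' -> no (count: 0)
  'pretest' -> no (count: 0)
  'walk' -> no (count: 0)
  'unfair' -> YES, starts with 'un' (count: 1)
  'redo' -> no (count: 1)
Total with prefix 'un': 1

1


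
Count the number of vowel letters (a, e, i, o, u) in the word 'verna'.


Scanning each character of 'verna':
  Position 1: 'v' -> consonant (running count: 0)
  Position 2: 'e' -> vowel (running count: 1)
  Position 3: 'r' -> consonant (running count: 1)
  Position 4: 'n' -> consonant (running count: 1)
  Position 5: 'a' -> vowel (running count: 2)
Total vowels: 2

2


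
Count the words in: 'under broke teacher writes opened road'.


Counting words by splitting on spaces:
  Word 1: 'under'
  Word 2: 'broke'
  Word 3: 'teacher'
  Word 4: 'writes'
  Word 5: 'opened'
  Word 6: 'road'
Total words: 6

6


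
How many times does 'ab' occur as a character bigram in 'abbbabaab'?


Scanning 'abbbabaab' for bigram 'ab':
  Position 0: 'ab' -> MATCH
  Position 1: 'bb' -> no
  Position 2: 'bb' -> no
  Position 3: 'ba' -> no
  Position 4: 'ab' -> MATCH
  Position 5: 'ba' -> no
  Position 6: 'aa' -> no
  Position 7: 'ab' -> MATCH
Total matches: 3

3


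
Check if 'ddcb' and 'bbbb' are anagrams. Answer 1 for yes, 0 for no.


Sort characters of 'ddcb': 'bcdd'
Sort characters of 'bbbb': 'bbbb'
Sorted forms differ -> they are NOT anagrams
Result: 0

0


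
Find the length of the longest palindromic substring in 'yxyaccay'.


Scanning 'yxyaccay' for palindromic substrings.
Substring at positions 2-7: 'yaccay'.
Check: reverse('yaccay') = 'yaccay' -> palindrome confirmed.
Neighbouring characters ('x' / '-') break symmetry, so it cannot extend further.
No longer palindromic substring exists; longest length = 6

6


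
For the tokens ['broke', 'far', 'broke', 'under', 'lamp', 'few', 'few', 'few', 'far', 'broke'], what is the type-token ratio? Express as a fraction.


Tokens: 10
Unique types: ('broke', 'far', 'few', 'lamp', 'under') = 5
TTR = 5/10
Simplify: divide both by 5 -> 1/2
TTR = 1/2

1/2


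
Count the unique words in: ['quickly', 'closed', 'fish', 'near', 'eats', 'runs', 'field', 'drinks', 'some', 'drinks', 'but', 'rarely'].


Listing all tokens and tracking unique types:
  Token 1: 'quickly' -> NEW (unique so far: 1)
  Token 2: 'closed' -> NEW (unique so far: 2)
  Token 3: 'fish' -> NEW (unique so far: 3)
  Token 4: 'near' -> NEW (unique so far: 4)
  Token 5: 'eats' -> NEW (unique so far: 5)
  Token 6: 'runs' -> NEW (unique so far: 6)
  Token 7: 'field' -> NEW (unique so far: 7)
  Token 8: 'drinks' -> NEW (unique so far: 8)
  Token 9: 'some' -> NEW (unique so far: 9)
  Token 10: 'drinks' -> duplicate (unique so far: 9)
  Token 11: 'but' -> NEW (unique so far: 10)
  Token 12: 'rarely' -> NEW (unique so far: 11)
Unique types: ('but', 'closed', 'drinks', 'eats', 'field', 'fish', 'near', 'quickly', 'rarely', 'runs', 'some')
Vocabulary size: 11

11


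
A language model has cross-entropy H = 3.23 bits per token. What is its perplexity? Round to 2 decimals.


Perplexity formula: PP = 2^H
H = 3.23
PP = 2^3.23
Decompose: 2^3.23 = 2^3 * 2^0.23
2^3 = 8, 2^0.23 ~ 1.1728349
PP ~ 8 * 1.1728349 = 9.3826792
Rounded to 2 decimals: 9.38

9.38


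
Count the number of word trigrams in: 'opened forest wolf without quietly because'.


Word trigrams from [6] words:
  Trigram 1: (opened forest wolf)
  Trigram 2: (forest wolf without)
  Trigram 3: (wolf without quietly)
  Trigram 4: (without quietly because)
Total word trigrams: 6 - 2 = 4

4


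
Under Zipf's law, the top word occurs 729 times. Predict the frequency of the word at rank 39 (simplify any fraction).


Zipf's law: freq(rank) = f1 / rank
f1 = 729, rank = 39
freq = 729 / 39
GCD(729, 39) = 3
Simplified: 243/13

243/13


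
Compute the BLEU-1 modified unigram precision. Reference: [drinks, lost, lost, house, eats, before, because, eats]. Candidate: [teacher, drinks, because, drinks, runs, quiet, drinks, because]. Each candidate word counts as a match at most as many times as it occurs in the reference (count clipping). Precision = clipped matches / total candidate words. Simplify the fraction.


Reference word counts: {'because': 1, 'before': 1, 'drinks': 1, 'eats': 2, 'house': 1, 'lost': 2}
Checking each candidate word (with clipping):
  'teacher' -> not in reference -> no match (matches: 0)
  'drinks' -> in reference (ref count 1, used 1/1) -> match (matches: 1)
  'because' -> in reference (ref count 1, used 1/1) -> match (matches: 2)
  'drinks' -> ref count 1 already used up (1/1) -> clipped, no match (matches: 2)
  'runs' -> not in reference -> no match (matches: 2)
  'quiet' -> not in reference -> no match (matches: 2)
  'drinks' -> ref count 1 already used up (1/1) -> clipped, no match (matches: 2)
  'because' -> ref count 1 already used up (1/1) -> clipped, no match (matches: 2)
Clipped matches: 2, Candidate length: 8
Precision = 2/8 = 1/4

1/4
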